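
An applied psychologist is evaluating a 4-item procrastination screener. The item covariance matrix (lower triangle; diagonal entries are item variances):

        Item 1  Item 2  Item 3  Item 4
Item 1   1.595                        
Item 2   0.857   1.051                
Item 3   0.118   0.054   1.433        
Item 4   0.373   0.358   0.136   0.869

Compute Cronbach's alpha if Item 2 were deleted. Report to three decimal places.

Cronbach's alpha = 0.365

Remaining items: Item 1, Item 3, Item 4 (k = 3).
Σσ²ᵢ = 1.595 + 1.433 + 0.869 = 3.897
Var(T) = 3.897 + 2 × 0.627 = 5.151
α (item deleted) = (3/2)·(1 − 3.897/5.151) = 0.365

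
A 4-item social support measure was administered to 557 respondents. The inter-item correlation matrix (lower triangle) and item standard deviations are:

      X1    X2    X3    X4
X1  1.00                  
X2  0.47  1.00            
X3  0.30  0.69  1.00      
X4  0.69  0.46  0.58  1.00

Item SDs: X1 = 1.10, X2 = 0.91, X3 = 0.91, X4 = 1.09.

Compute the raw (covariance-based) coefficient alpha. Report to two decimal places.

coefficient alpha = 0.82

Σσ²ᵢ = 1.10² + 0.91² + 0.91² + 1.09² = 4.0543
Covariances σ_ij = r_ij · s_i · s_j:
  σ(X1,X2) = 0.47 × 1.10 × 0.91 = 0.4705
  σ(X1,X3) = 0.30 × 1.10 × 0.91 = 0.3003
  σ(X1,X4) = 0.69 × 1.10 × 1.09 = 0.8273
  σ(X2,X3) = 0.69 × 0.91 × 0.91 = 0.5714
  σ(X2,X4) = 0.46 × 0.91 × 1.09 = 0.4563
  σ(X3,X4) = 0.58 × 0.91 × 1.09 = 0.5753
σ²_T = Σσ²ᵢ + 2·Σσ_ij = 4.0543 + 2 × 3.2011 = 10.4565
α = (4/3)·(1 − 4.0543/10.4565) = 0.82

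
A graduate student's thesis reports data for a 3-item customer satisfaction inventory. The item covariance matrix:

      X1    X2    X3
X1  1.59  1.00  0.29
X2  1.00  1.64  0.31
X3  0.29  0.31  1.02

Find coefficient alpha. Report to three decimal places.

sum of item variances = 1.59 + 1.64 + 1.02 = 4.25
Σ_{i<j} σ_ij = 1.60
total variance = 4.25 + 2 × 1.60 = 7.45
α = (k/(k−1))·(1 − sum of item variances/total variance) = (3/2)·(1 − 4.25/7.45) = 0.644

coefficient alpha = 0.644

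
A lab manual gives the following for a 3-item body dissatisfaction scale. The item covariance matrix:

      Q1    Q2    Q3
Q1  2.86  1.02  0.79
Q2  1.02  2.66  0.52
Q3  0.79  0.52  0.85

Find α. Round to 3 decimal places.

sum of item variances = 2.86 + 2.66 + 0.85 = 6.37
Sum of the distinct covariances = 2.33
total variance = 6.37 + 2 × 2.33 = 11.03
α = (k/(k−1))·(1 − sum of item variances/total variance) = (3/2)·(1 − 6.37/11.03) = 0.634

α = 0.634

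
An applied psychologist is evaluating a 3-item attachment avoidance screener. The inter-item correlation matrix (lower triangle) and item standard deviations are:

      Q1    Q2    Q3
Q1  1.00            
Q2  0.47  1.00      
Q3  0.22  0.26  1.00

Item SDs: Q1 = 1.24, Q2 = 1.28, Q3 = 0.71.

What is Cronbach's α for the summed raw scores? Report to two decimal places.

α = 0.58

Σσ²ᵢ = 1.24² + 1.28² + 0.71² = 3.6801
Covariances σ_ij = r_ij · s_i · s_j:
  σ(Q1,Q2) = 0.47 × 1.24 × 1.28 = 0.7460
  σ(Q1,Q3) = 0.22 × 1.24 × 0.71 = 0.1937
  σ(Q2,Q3) = 0.26 × 1.28 × 0.71 = 0.2363
σ²_T = Σσ²ᵢ + 2·Σσ_ij = 3.6801 + 2 × 1.1760 = 6.0321
α = (3/2)·(1 − 3.6801/6.0321) = 0.58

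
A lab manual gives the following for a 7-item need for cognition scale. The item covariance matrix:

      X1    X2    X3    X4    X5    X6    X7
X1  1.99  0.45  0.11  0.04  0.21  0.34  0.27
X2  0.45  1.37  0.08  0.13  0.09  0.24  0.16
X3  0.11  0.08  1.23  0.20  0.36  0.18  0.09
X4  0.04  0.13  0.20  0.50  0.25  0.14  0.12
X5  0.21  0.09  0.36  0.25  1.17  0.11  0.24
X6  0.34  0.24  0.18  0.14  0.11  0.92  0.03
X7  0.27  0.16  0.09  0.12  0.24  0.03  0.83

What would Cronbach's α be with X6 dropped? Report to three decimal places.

Cronbach's α = 0.530

Remaining items: X1, X2, X3, X4, X5, X7 (k = 6).
Σσ²ᵢ = 1.99 + 1.37 + 1.23 + 0.50 + 1.17 + 0.83 = 7.09
total variance = 7.09 + 2 × 2.80 = 12.69
α (item deleted) = (6/5)·(1 − 7.09/12.69) = 0.530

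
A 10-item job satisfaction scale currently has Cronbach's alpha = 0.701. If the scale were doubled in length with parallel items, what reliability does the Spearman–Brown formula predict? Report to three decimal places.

predicted reliability = 0.824

Length factor m = 2
α' = m·α / (1 + (m−1)·α)
   = 2 × 0.701 / (1 + (2 − 1) × 0.701)
   = 1.4020 / 1.7010 = 0.824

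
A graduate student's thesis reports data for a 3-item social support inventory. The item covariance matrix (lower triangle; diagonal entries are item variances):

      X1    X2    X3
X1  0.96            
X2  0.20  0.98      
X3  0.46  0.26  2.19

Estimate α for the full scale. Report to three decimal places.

α = 0.462

sum of item variances = 0.96 + 0.98 + 2.19 = 4.13
Sum of the distinct covariances = 0.92
σ²_total = 4.13 + 2 × 0.92 = 5.97
α = (k/(k−1))·(1 − sum of item variances/σ²_total) = (3/2)·(1 − 4.13/5.97) = 0.462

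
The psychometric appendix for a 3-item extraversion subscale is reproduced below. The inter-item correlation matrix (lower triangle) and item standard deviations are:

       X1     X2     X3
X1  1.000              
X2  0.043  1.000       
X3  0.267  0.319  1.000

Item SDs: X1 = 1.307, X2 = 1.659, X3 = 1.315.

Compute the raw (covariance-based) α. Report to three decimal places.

Σσ²ᵢ = 1.307² + 1.659² + 1.315² = 6.1898
Covariances σ_ij = r_ij · s_i · s_j:
  σ(X1,X2) = 0.043 × 1.307 × 1.659 = 0.0932
  σ(X1,X3) = 0.267 × 1.307 × 1.315 = 0.4589
  σ(X2,X3) = 0.319 × 1.659 × 1.315 = 0.6959
σ²_T = Σσ²ᵢ + 2·Σσ_ij = 6.1898 + 2 × 1.2480 = 8.6858
α = (3/2)·(1 − 6.1898/8.6858) = 0.431

α = 0.431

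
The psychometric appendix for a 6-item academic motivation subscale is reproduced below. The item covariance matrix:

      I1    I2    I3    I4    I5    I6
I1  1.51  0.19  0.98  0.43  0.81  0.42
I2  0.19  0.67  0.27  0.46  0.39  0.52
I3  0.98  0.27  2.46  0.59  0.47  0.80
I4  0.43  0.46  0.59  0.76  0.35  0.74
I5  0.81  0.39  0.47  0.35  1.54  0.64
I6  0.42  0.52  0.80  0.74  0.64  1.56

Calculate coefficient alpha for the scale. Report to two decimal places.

α = 0.79

ΣVar(i) = 1.51 + 0.67 + 2.46 + 0.76 + 1.54 + 1.56 = 8.50
Sum of the distinct covariances = 8.06
σ²_T = 8.50 + 2 × 8.06 = 24.62
α = (k/(k−1))·(1 − ΣVar(i)/σ²_T) = (6/5)·(1 − 8.50/24.62) = 0.79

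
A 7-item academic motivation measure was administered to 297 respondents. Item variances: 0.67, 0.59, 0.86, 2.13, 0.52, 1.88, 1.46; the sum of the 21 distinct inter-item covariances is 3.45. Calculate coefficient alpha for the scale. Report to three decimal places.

Σσ²ᵢ = 0.67 + 0.59 + 0.86 + 2.13 + 0.52 + 1.88 + 1.46 = 8.11
Sum of distinct covariances = 3.45
Var(T) = Σσ²ᵢ + 2·Σcov = 8.11 + 2 × 3.45 = 15.01
α = (7/6)·(1 − 8.11/15.01) = 0.536

α = 0.536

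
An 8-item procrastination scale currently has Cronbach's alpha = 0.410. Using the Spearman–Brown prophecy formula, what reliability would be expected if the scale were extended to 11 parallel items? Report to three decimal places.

Length factor m = 11/8 = 1.3750
α' = m·α / (1 + (m−1)·α)
   = 11/8 × 0.410 / (1 + (11/8 − 1) × 0.410)
   = 0.5637 / 1.1538 = 0.489

predicted reliability = 0.489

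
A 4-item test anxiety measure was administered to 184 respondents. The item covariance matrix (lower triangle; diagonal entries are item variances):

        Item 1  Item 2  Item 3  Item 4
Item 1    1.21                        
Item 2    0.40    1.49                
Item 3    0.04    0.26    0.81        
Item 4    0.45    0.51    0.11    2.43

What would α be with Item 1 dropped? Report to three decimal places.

α = 0.407

Remaining items: Item 2, Item 3, Item 4 (k = 3).
Σσ²ᵢ = 1.49 + 0.81 + 2.43 = 4.73
total variance = 4.73 + 2 × 0.88 = 6.49
α (item deleted) = (3/2)·(1 − 4.73/6.49) = 0.407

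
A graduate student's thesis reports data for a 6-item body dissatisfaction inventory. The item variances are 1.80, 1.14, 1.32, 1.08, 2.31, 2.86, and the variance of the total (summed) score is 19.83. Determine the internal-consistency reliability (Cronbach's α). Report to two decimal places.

ΣVar(i) = 1.80 + 1.14 + 1.32 + 1.08 + 2.31 + 2.86 = 10.51
α = (k/(k−1))·(1 − ΣVar(i)/σ²_T) = (6/5)·(1 − 10.51/19.83) = 0.56

α = 0.56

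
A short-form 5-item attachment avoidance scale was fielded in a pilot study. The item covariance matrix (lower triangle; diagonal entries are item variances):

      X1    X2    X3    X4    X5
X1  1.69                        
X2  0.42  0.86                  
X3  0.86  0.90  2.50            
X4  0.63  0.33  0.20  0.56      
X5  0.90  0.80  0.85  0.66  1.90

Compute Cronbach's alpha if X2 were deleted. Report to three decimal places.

Remaining items: X1, X3, X4, X5 (k = 4).
Σσᵢ² = 1.69 + 2.50 + 0.56 + 1.90 = 6.65
σ²_total = 6.65 + 2 × 4.10 = 14.85
α (item deleted) = (4/3)·(1 − 6.65/14.85) = 0.736

Cronbach's alpha = 0.736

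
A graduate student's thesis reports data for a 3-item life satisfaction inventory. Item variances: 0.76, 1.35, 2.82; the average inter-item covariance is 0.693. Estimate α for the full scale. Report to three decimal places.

α = 0.686

Σσ²ᵢ = 0.76 + 1.35 + 2.82 = 4.93
Sum of the 3 distinct covariances = 3 × 0.693 = 2.079
Var(T) = Σσ²ᵢ + 2·Σcov = 4.93 + 2 × 2.079 = 9.088
α = (3/2)·(1 − 4.93/9.088) = 0.686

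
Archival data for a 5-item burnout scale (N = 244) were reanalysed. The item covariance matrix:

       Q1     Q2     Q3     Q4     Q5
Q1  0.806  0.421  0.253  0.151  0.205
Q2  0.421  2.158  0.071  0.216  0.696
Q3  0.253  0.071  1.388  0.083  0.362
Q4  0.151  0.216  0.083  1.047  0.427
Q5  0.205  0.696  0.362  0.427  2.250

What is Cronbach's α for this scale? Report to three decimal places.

Σσ²ᵢ = 0.806 + 2.158 + 1.388 + 1.047 + 2.250 = 7.649
Sum of off-diagonal covariances = 2.885
σ²_T = 7.649 + 2 × 2.885 = 13.419
α = (k/(k−1))·(1 − Σσ²ᵢ/σ²_T) = (5/4)·(1 − 7.649/13.419) = 0.537

α = 0.537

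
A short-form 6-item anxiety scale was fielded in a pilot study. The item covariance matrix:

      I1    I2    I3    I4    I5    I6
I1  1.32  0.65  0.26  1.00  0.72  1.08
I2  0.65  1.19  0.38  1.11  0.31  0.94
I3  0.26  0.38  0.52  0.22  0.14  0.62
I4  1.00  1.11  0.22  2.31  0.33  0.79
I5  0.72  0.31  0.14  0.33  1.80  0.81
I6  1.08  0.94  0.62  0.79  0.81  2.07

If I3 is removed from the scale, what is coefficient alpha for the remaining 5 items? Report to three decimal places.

Remaining items: I1, I2, I4, I5, I6 (k = 5).
Σσᵢ² = 1.32 + 1.19 + 2.31 + 1.80 + 2.07 = 8.69
σ²_total = 8.69 + 2 × 7.74 = 24.17
α (item deleted) = (5/4)·(1 − 8.69/24.17) = 0.801

coefficient alpha = 0.801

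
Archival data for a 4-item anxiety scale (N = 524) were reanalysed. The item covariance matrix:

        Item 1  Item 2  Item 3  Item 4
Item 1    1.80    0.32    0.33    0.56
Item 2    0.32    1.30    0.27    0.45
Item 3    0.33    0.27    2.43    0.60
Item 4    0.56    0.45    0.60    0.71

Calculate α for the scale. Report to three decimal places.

Σσᵢ² = 1.80 + 1.30 + 2.43 + 0.71 = 6.24
Σ_{i<j} σ_ij = 2.53
Var(T) = 6.24 + 2 × 2.53 = 11.30
α = (k/(k−1))·(1 − Σσᵢ²/Var(T)) = (4/3)·(1 − 6.24/11.30) = 0.597

α = 0.597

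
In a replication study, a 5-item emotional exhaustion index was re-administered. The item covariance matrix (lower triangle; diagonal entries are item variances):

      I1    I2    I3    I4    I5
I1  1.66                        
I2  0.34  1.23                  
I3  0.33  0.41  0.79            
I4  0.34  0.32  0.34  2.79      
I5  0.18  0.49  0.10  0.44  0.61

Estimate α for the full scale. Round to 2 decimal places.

α = 0.60

Σσᵢ² = 1.66 + 1.23 + 0.79 + 2.79 + 0.61 = 7.08
Sum of off-diagonal covariances = 3.29
Var(T) = 7.08 + 2 × 3.29 = 13.66
α = (k/(k−1))·(1 − Σσᵢ²/Var(T)) = (5/4)·(1 − 7.08/13.66) = 0.60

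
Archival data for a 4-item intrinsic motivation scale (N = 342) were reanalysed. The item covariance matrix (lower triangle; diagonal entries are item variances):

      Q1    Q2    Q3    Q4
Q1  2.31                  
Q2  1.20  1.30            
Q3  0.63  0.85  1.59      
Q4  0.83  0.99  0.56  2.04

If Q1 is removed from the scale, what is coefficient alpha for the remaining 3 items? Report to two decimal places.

Remaining items: Q2, Q3, Q4 (k = 3).
Σσ²ᵢ = 1.30 + 1.59 + 2.04 = 4.93
σ²_total = 4.93 + 2 × 2.40 = 9.73
α (item deleted) = (3/2)·(1 − 4.93/9.73) = 0.74

α = 0.74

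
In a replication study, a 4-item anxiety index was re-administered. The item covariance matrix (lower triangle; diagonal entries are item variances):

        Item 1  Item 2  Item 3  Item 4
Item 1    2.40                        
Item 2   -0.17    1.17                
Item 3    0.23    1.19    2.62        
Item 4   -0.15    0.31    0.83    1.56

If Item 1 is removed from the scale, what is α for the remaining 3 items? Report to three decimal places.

α = 0.698

Remaining items: Item 2, Item 3, Item 4 (k = 3).
sum of item variances = 1.17 + 2.62 + 1.56 = 5.35
σ²_total = 5.35 + 2 × 2.33 = 10.01
α (item deleted) = (3/2)·(1 − 5.35/10.01) = 0.698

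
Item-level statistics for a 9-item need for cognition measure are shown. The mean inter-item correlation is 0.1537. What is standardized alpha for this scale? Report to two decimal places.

standardized alpha = 0.62

Standardized α = k·r̄ / (1 + (k−1)·r̄) = 9 × 0.1537 / (1 + 8 × 0.1537)
  = 1.3833 / 2.2296 = 0.62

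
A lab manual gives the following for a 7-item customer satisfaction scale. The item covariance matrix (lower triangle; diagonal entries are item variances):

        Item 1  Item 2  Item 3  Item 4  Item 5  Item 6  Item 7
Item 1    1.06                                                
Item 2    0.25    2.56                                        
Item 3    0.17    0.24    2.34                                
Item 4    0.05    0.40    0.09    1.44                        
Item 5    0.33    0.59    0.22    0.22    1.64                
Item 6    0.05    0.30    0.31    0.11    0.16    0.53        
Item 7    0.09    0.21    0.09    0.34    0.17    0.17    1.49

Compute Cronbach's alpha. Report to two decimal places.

Σσ²ᵢ = 1.06 + 2.56 + 2.34 + 1.44 + 1.64 + 0.53 + 1.49 = 11.06
Σ_{i<j} σ_ij = 4.56
σ²_T = 11.06 + 2 × 4.56 = 20.18
α = (k/(k−1))·(1 − Σσ²ᵢ/σ²_T) = (7/6)·(1 − 11.06/20.18) = 0.53

α = 0.53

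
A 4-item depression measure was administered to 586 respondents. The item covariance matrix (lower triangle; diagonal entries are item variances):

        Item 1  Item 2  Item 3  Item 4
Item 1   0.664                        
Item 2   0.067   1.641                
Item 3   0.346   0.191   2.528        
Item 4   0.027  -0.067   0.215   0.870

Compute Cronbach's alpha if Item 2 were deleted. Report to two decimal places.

Remaining items: Item 1, Item 3, Item 4 (k = 3).
Σσᵢ² = 0.664 + 2.528 + 0.870 = 4.062
σ²_total = 4.062 + 2 × 0.588 = 5.238
α (item deleted) = (3/2)·(1 − 4.062/5.238) = 0.34

α = 0.34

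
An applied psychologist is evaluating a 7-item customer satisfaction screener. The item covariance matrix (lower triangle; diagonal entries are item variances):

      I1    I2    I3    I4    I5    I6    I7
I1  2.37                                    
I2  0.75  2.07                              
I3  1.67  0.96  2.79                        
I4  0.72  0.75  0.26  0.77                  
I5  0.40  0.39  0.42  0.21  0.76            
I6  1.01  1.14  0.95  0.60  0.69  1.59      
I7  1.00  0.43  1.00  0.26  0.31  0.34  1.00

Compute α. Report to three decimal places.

α = 0.835

ΣVar(i) = 2.37 + 2.07 + 2.79 + 0.77 + 0.76 + 1.59 + 1.00 = 11.35
Σ_{i<j} σ_ij = 14.26
Var(T) = 11.35 + 2 × 14.26 = 39.87
α = (k/(k−1))·(1 − ΣVar(i)/Var(T)) = (7/6)·(1 − 11.35/39.87) = 0.835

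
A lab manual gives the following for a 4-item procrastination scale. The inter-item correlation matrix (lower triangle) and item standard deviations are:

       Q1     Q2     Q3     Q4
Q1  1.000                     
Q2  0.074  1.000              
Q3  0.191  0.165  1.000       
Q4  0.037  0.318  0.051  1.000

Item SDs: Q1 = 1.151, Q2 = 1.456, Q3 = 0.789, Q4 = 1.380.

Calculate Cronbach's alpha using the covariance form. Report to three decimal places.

Σσ²ᵢ = 1.151² + 1.456² + 0.789² + 1.380² = 5.9717
Covariances σ_ij = r_ij · s_i · s_j:
  σ(Q1,Q2) = 0.074 × 1.151 × 1.456 = 0.1240
  σ(Q1,Q3) = 0.191 × 1.151 × 0.789 = 0.1735
  σ(Q1,Q4) = 0.037 × 1.151 × 1.380 = 0.0588
  σ(Q2,Q3) = 0.165 × 1.456 × 0.789 = 0.1895
  σ(Q2,Q4) = 0.318 × 1.456 × 1.380 = 0.6390
  σ(Q3,Q4) = 0.051 × 0.789 × 1.380 = 0.0555
σ²_T = Σσ²ᵢ + 2·Σσ_ij = 5.9717 + 2 × 1.2403 = 8.4523
α = (4/3)·(1 − 5.9717/8.4523) = 0.391

Cronbach's alpha = 0.391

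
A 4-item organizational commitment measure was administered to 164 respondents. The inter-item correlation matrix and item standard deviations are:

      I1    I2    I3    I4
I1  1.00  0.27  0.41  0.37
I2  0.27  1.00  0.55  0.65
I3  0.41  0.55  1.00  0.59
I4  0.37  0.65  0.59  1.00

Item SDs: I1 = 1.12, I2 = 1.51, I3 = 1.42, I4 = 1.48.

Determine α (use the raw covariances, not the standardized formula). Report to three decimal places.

Σσ²ᵢ = 1.12² + 1.51² + 1.42² + 1.48² = 7.7413
Covariances σ_ij = r_ij · s_i · s_j:
  σ(I1,I2) = 0.27 × 1.12 × 1.51 = 0.4566
  σ(I1,I3) = 0.41 × 1.12 × 1.42 = 0.6521
  σ(I1,I4) = 0.37 × 1.12 × 1.48 = 0.6133
  σ(I2,I3) = 0.55 × 1.51 × 1.42 = 1.1793
  σ(I2,I4) = 0.65 × 1.51 × 1.48 = 1.4526
  σ(I3,I4) = 0.59 × 1.42 × 1.48 = 1.2399
σ²_T = Σσ²ᵢ + 2·Σσ_ij = 7.7413 + 2 × 5.5938 = 18.9289
α = (4/3)·(1 − 7.7413/18.9289) = 0.788

α = 0.788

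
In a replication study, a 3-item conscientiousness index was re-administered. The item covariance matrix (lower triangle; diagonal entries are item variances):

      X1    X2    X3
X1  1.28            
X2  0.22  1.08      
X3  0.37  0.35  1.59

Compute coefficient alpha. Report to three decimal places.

Σσᵢ² = 1.28 + 1.08 + 1.59 = 3.95
Sum of off-diagonal covariances = 0.94
σ²_total = 3.95 + 2 × 0.94 = 5.83
α = (k/(k−1))·(1 − Σσᵢ²/σ²_total) = (3/2)·(1 − 3.95/5.83) = 0.484

α = 0.484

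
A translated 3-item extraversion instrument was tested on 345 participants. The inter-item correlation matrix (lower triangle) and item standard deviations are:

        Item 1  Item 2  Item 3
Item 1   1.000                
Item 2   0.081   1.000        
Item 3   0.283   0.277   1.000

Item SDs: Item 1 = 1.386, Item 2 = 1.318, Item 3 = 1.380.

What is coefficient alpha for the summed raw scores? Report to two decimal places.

α = 0.45

Σσ²ᵢ = 1.386² + 1.318² + 1.380² = 5.5625
Covariances σ_ij = r_ij · s_i · s_j:
  σ(Item 1,Item 2) = 0.081 × 1.386 × 1.318 = 0.1480
  σ(Item 1,Item 3) = 0.283 × 1.386 × 1.380 = 0.5413
  σ(Item 2,Item 3) = 0.277 × 1.318 × 1.380 = 0.5038
σ²_T = Σσ²ᵢ + 2·Σσ_ij = 5.5625 + 2 × 1.1931 = 7.9487
α = (3/2)·(1 − 5.5625/7.9487) = 0.45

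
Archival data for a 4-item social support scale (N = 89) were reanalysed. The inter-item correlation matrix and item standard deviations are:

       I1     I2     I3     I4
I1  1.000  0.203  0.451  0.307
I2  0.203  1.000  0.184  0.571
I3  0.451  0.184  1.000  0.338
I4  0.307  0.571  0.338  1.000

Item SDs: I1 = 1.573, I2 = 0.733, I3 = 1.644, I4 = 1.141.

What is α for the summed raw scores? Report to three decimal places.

Σσ²ᵢ = 1.573² + 0.733² + 1.644² + 1.141² = 7.0162
Covariances σ_ij = r_ij · s_i · s_j:
  σ(I1,I2) = 0.203 × 1.573 × 0.733 = 0.2341
  σ(I1,I3) = 0.451 × 1.573 × 1.644 = 1.1663
  σ(I1,I4) = 0.307 × 1.573 × 1.141 = 0.5510
  σ(I2,I3) = 0.184 × 0.733 × 1.644 = 0.2217
  σ(I2,I4) = 0.571 × 0.733 × 1.141 = 0.4776
  σ(I3,I4) = 0.338 × 1.644 × 1.141 = 0.6340
σ²_T = Σσ²ᵢ + 2·Σσ_ij = 7.0162 + 2 × 3.2847 = 13.5856
α = (4/3)·(1 − 7.0162/13.5856) = 0.645

α = 0.645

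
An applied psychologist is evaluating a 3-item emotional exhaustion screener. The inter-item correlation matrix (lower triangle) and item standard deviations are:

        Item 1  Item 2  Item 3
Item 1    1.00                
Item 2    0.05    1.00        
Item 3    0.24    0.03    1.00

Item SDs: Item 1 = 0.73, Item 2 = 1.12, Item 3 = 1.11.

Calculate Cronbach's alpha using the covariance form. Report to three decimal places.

Σσ²ᵢ = 0.73² + 1.12² + 1.11² = 3.0194
Covariances σ_ij = r_ij · s_i · s_j:
  σ(Item 1,Item 2) = 0.05 × 0.73 × 1.12 = 0.0409
  σ(Item 1,Item 3) = 0.24 × 0.73 × 1.11 = 0.1945
  σ(Item 2,Item 3) = 0.03 × 1.12 × 1.11 = 0.0373
σ²_T = Σσ²ᵢ + 2·Σσ_ij = 3.0194 + 2 × 0.2727 = 3.5648
α = (3/2)·(1 − 3.0194/3.5648) = 0.229

α = 0.229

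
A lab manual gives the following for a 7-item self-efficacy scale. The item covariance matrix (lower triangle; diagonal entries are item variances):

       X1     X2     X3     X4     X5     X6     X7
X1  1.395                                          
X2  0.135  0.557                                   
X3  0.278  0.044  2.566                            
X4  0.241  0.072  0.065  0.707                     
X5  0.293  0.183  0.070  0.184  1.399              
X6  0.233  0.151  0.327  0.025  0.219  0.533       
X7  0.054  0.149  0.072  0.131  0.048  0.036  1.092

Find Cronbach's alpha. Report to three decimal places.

sum of item variances = 1.395 + 0.557 + 2.566 + 0.707 + 1.399 + 0.533 + 1.092 = 8.249
Σ_{i<j} σ_ij = 3.010
Var(T) = 8.249 + 2 × 3.010 = 14.269
α = (k/(k−1))·(1 − sum of item variances/Var(T)) = (7/6)·(1 − 8.249/14.269) = 0.492

Cronbach's alpha = 0.492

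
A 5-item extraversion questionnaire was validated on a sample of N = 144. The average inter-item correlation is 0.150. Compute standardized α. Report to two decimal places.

Standardized α = k·r̄ / (1 + (k−1)·r̄) = 5 × 0.150 / (1 + 4 × 0.150)
  = 0.7500 / 1.6000 = 0.47

α = 0.47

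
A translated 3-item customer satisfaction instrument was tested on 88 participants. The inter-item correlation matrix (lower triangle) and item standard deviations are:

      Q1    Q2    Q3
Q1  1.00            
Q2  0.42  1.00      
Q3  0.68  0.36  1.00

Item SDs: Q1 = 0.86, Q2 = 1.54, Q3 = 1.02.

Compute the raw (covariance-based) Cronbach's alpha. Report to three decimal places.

Cronbach's alpha = 0.679

Σσ²ᵢ = 0.86² + 1.54² + 1.02² = 4.1516
Covariances σ_ij = r_ij · s_i · s_j:
  σ(Q1,Q2) = 0.42 × 0.86 × 1.54 = 0.5562
  σ(Q1,Q3) = 0.68 × 0.86 × 1.02 = 0.5965
  σ(Q2,Q3) = 0.36 × 1.54 × 1.02 = 0.5655
σ²_T = Σσ²ᵢ + 2·Σσ_ij = 4.1516 + 2 × 1.7182 = 7.5880
α = (3/2)·(1 − 4.1516/7.5880) = 0.679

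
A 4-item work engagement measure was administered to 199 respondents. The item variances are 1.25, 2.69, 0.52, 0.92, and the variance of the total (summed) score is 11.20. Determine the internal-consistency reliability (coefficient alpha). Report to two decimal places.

coefficient alpha = 0.69

sum of item variances = 1.25 + 2.69 + 0.52 + 0.92 = 5.38
α = (k/(k−1))·(1 − sum of item variances/Var(T)) = (4/3)·(1 − 5.38/11.20) = 0.69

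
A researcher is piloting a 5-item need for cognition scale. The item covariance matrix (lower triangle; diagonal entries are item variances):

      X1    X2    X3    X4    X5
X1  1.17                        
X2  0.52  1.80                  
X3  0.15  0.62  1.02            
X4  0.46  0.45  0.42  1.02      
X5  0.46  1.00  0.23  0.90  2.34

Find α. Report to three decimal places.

Σσᵢ² = 1.17 + 1.80 + 1.02 + 1.02 + 2.34 = 7.35
Σ_{i<j} σ_ij = 5.21
total variance = 7.35 + 2 × 5.21 = 17.77
α = (k/(k−1))·(1 − Σσᵢ²/total variance) = (5/4)·(1 − 7.35/17.77) = 0.733

α = 0.733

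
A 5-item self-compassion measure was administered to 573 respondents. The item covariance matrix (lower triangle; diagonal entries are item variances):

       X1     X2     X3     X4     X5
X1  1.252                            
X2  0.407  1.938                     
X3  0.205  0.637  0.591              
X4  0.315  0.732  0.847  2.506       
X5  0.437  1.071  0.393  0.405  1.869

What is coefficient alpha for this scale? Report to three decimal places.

coefficient alpha = 0.715

Σσ²ᵢ = 1.252 + 1.938 + 0.591 + 2.506 + 1.869 = 8.156
Sum of off-diagonal covariances = 5.449
σ²_total = 8.156 + 2 × 5.449 = 19.054
α = (k/(k−1))·(1 − Σσ²ᵢ/σ²_total) = (5/4)·(1 − 8.156/19.054) = 0.715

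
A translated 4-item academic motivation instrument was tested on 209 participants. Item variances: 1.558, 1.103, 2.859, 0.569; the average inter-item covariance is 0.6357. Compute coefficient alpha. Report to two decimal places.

Σσ²ᵢ = 1.558 + 1.103 + 2.859 + 0.569 = 6.089
Sum of the 6 distinct covariances = 6 × 0.6357 = 3.8142
σ²_total = Σσ²ᵢ + 2·Σcov = 6.089 + 2 × 3.8142 = 13.7174
α = (4/3)·(1 − 6.089/13.7174) = 0.74

α = 0.74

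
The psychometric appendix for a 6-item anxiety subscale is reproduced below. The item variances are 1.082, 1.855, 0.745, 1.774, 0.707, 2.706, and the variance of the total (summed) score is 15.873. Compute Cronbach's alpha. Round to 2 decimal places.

α = 0.53

Σσᵢ² = 1.082 + 1.855 + 0.745 + 1.774 + 0.707 + 2.706 = 8.869
α = (k/(k−1))·(1 − Σσᵢ²/total variance) = (6/5)·(1 − 8.869/15.873) = 0.53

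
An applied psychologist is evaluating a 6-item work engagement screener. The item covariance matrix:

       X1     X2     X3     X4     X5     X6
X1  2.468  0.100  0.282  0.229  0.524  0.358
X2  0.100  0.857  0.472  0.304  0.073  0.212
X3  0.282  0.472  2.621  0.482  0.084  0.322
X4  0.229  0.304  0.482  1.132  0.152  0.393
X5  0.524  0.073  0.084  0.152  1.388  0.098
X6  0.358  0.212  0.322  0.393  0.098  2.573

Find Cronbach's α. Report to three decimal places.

sum of item variances = 2.468 + 0.857 + 2.621 + 1.132 + 1.388 + 2.573 = 11.039
Sum of the distinct covariances = 4.085
total variance = 11.039 + 2 × 4.085 = 19.209
α = (k/(k−1))·(1 − sum of item variances/total variance) = (6/5)·(1 − 11.039/19.209) = 0.510

α = 0.510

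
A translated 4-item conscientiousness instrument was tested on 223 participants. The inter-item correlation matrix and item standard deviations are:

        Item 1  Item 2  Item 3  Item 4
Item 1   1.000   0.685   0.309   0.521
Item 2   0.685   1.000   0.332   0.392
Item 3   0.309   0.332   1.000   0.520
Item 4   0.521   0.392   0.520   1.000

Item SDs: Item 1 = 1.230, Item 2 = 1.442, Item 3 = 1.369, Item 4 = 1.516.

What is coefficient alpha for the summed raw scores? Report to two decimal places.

coefficient alpha = 0.77

Σσ²ᵢ = 1.230² + 1.442² + 1.369² + 1.516² = 7.7647
Covariances σ_ij = r_ij · s_i · s_j:
  σ(Item 1,Item 2) = 0.685 × 1.230 × 1.442 = 1.2150
  σ(Item 1,Item 3) = 0.309 × 1.230 × 1.369 = 0.5203
  σ(Item 1,Item 4) = 0.521 × 1.230 × 1.516 = 0.9715
  σ(Item 2,Item 3) = 0.332 × 1.442 × 1.369 = 0.6554
  σ(Item 2,Item 4) = 0.392 × 1.442 × 1.516 = 0.8569
  σ(Item 3,Item 4) = 0.520 × 1.369 × 1.516 = 1.0792
σ²_T = Σσ²ᵢ + 2·Σσ_ij = 7.7647 + 2 × 5.2983 = 18.3613
α = (4/3)·(1 − 7.7647/18.3613) = 0.77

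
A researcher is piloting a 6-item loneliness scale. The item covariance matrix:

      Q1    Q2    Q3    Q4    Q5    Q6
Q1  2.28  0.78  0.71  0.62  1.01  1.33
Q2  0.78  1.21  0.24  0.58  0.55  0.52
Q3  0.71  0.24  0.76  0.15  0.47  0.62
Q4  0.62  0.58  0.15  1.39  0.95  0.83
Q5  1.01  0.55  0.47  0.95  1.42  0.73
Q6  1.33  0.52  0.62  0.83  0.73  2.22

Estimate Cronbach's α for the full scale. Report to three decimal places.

Cronbach's α = 0.822

sum of item variances = 2.28 + 1.21 + 0.76 + 1.39 + 1.42 + 2.22 = 9.28
Σ_{i<j} σ_ij = 10.09
total variance = 9.28 + 2 × 10.09 = 29.46
α = (k/(k−1))·(1 − sum of item variances/total variance) = (6/5)·(1 − 9.28/29.46) = 0.822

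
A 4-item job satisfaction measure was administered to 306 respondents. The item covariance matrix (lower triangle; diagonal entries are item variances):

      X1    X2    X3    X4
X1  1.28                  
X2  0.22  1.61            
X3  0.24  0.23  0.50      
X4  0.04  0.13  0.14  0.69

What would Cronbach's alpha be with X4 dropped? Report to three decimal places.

Remaining items: X1, X2, X3 (k = 3).
Σσᵢ² = 1.28 + 1.61 + 0.50 = 3.39
total variance = 3.39 + 2 × 0.69 = 4.77
α (item deleted) = (3/2)·(1 − 3.39/4.77) = 0.434

α = 0.434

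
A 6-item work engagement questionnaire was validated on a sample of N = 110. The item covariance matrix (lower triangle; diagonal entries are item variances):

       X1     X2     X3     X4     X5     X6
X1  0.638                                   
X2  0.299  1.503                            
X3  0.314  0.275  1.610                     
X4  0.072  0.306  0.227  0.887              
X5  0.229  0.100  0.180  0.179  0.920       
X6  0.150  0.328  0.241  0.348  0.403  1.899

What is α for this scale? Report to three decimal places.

ΣVar(i) = 0.638 + 1.503 + 1.610 + 0.887 + 0.920 + 1.899 = 7.457
Σ_{i<j} σ_ij = 3.651
σ²_total = 7.457 + 2 × 3.651 = 14.759
α = (k/(k−1))·(1 − ΣVar(i)/σ²_total) = (6/5)·(1 − 7.457/14.759) = 0.594

α = 0.594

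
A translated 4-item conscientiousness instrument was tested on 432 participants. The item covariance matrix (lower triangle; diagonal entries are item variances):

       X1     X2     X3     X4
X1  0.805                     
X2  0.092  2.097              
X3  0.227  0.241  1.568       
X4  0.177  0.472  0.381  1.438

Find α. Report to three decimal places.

α = 0.467

ΣVar(i) = 0.805 + 2.097 + 1.568 + 1.438 = 5.908
Sum of off-diagonal covariances = 1.590
Var(T) = 5.908 + 2 × 1.590 = 9.088
α = (k/(k−1))·(1 − ΣVar(i)/Var(T)) = (4/3)·(1 − 5.908/9.088) = 0.467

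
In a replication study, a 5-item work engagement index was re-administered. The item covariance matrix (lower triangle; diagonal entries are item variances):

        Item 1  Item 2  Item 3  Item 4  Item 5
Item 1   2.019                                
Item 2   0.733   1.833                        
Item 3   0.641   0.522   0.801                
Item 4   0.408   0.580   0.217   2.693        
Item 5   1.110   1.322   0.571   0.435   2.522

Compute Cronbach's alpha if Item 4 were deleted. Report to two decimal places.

Remaining items: Item 1, Item 2, Item 3, Item 5 (k = 4).
Σσ²ᵢ = 2.019 + 1.833 + 0.801 + 2.522 = 7.175
Var(T) = 7.175 + 2 × 4.899 = 16.973
α (item deleted) = (4/3)·(1 − 7.175/16.973) = 0.77

α = 0.77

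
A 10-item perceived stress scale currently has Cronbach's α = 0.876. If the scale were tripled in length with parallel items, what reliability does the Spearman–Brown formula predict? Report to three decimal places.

predicted reliability = 0.955

Length factor m = 3
α' = m·α / (1 + (m−1)·α)
   = 3 × 0.876 / (1 + (3 − 1) × 0.876)
   = 2.6280 / 2.7520 = 0.955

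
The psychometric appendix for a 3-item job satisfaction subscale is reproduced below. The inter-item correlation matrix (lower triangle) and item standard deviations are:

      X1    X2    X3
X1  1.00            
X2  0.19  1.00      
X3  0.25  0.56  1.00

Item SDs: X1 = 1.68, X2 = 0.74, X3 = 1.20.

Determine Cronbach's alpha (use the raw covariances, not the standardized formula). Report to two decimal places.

α = 0.51

Σσ²ᵢ = 1.68² + 0.74² + 1.20² = 4.8100
Covariances σ_ij = r_ij · s_i · s_j:
  σ(X1,X2) = 0.19 × 1.68 × 0.74 = 0.2362
  σ(X1,X3) = 0.25 × 1.68 × 1.20 = 0.5040
  σ(X2,X3) = 0.56 × 0.74 × 1.20 = 0.4973
σ²_T = Σσ²ᵢ + 2·Σσ_ij = 4.8100 + 2 × 1.2375 = 7.2850
α = (3/2)·(1 − 4.8100/7.2850) = 0.51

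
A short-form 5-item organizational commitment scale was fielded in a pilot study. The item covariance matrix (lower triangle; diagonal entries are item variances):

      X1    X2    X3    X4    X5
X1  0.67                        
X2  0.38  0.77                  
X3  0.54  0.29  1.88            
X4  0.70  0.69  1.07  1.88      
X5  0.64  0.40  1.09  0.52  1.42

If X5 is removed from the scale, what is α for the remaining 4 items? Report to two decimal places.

α = 0.78

Remaining items: X1, X2, X3, X4 (k = 4).
Σσ²ᵢ = 0.67 + 0.77 + 1.88 + 1.88 = 5.20
σ²_T = 5.20 + 2 × 3.67 = 12.54
α (item deleted) = (4/3)·(1 − 5.20/12.54) = 0.78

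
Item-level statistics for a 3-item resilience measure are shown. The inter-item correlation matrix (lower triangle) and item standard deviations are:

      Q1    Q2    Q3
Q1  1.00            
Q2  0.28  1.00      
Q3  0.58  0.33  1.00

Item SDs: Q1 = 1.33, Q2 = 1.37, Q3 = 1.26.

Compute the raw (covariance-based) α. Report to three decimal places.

Σσ²ᵢ = 1.33² + 1.37² + 1.26² = 5.2334
Covariances σ_ij = r_ij · s_i · s_j:
  σ(Q1,Q2) = 0.28 × 1.33 × 1.37 = 0.5102
  σ(Q1,Q3) = 0.58 × 1.33 × 1.26 = 0.9720
  σ(Q2,Q3) = 0.33 × 1.37 × 1.26 = 0.5696
σ²_T = Σσ²ᵢ + 2·Σσ_ij = 5.2334 + 2 × 2.0518 = 9.3370
α = (3/2)·(1 − 5.2334/9.3370) = 0.659

α = 0.659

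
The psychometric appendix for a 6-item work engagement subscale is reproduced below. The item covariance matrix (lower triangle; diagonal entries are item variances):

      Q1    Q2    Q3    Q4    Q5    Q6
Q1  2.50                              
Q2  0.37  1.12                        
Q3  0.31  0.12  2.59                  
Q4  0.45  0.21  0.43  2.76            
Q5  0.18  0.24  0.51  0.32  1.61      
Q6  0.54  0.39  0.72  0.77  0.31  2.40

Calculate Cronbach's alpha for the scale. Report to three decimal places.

Σσ²ᵢ = 2.50 + 1.12 + 2.59 + 2.76 + 1.61 + 2.40 = 12.98
Sum of off-diagonal covariances = 5.87
σ²_total = 12.98 + 2 × 5.87 = 24.72
α = (k/(k−1))·(1 − Σσ²ᵢ/σ²_total) = (6/5)·(1 − 12.98/24.72) = 0.570

Cronbach's alpha = 0.570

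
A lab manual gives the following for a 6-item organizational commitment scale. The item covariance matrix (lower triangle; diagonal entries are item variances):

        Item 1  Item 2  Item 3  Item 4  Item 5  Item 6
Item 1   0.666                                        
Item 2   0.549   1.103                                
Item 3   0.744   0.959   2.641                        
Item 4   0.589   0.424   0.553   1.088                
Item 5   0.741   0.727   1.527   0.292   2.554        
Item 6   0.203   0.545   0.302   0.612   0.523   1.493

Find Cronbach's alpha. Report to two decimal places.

sum of item variances = 0.666 + 1.103 + 2.641 + 1.088 + 2.554 + 1.493 = 9.545
Sum of the distinct covariances = 9.290
total variance = 9.545 + 2 × 9.290 = 28.125
α = (k/(k−1))·(1 − sum of item variances/total variance) = (6/5)·(1 − 9.545/28.125) = 0.79

α = 0.79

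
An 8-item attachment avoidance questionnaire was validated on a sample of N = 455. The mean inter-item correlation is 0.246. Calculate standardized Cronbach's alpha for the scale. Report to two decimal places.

Standardized α = k·r̄ / (1 + (k−1)·r̄) = 8 × 0.246 / (1 + 7 × 0.246)
  = 1.9680 / 2.7220 = 0.72

α = 0.72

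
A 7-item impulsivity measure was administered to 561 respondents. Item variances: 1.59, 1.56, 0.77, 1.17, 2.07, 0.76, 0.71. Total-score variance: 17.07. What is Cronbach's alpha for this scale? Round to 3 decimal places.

Cronbach's alpha = 0.577

Σσᵢ² = 1.59 + 1.56 + 0.77 + 1.17 + 2.07 + 0.76 + 0.71 = 8.63
α = (k/(k−1))·(1 − Σσᵢ²/σ²_T) = (7/6)·(1 − 8.63/17.07) = 0.577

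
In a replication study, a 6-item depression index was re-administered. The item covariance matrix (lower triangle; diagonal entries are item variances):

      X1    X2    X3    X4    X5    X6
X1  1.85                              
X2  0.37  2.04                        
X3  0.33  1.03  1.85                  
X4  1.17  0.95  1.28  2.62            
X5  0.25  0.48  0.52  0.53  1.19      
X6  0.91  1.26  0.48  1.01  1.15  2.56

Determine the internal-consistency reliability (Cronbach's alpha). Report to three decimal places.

ΣVar(i) = 1.85 + 2.04 + 1.85 + 2.62 + 1.19 + 2.56 = 12.11
Sum of off-diagonal covariances = 11.72
σ²_total = 12.11 + 2 × 11.72 = 35.55
α = (k/(k−1))·(1 − ΣVar(i)/σ²_total) = (6/5)·(1 − 12.11/35.55) = 0.791

α = 0.791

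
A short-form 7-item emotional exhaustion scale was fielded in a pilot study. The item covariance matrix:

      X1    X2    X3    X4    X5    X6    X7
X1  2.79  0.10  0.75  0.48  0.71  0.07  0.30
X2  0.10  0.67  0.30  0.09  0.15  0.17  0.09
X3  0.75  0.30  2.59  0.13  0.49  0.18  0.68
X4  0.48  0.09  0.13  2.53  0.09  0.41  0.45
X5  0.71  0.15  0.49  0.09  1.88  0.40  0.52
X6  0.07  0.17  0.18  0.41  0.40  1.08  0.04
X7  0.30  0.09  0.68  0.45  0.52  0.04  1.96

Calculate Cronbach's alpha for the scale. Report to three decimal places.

α = 0.577

sum of item variances = 2.79 + 0.67 + 2.59 + 2.53 + 1.88 + 1.08 + 1.96 = 13.50
Σ_{i<j} σ_ij = 6.60
σ²_T = 13.50 + 2 × 6.60 = 26.70
α = (k/(k−1))·(1 − sum of item variances/σ²_T) = (7/6)·(1 − 13.50/26.70) = 0.577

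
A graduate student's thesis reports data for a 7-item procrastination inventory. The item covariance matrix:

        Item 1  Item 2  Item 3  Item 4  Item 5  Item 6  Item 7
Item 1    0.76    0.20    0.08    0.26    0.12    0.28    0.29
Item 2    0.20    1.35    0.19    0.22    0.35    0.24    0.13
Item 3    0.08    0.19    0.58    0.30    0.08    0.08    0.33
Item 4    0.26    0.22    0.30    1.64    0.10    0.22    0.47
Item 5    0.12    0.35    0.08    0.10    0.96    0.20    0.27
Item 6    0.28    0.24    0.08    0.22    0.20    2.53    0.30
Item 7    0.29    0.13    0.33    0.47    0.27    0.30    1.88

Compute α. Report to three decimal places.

α = 0.575

ΣVar(i) = 0.76 + 1.35 + 0.58 + 1.64 + 0.96 + 2.53 + 1.88 = 9.70
Sum of the distinct covariances = 4.71
σ²_T = 9.70 + 2 × 4.71 = 19.12
α = (k/(k−1))·(1 − ΣVar(i)/σ²_T) = (7/6)·(1 − 9.70/19.12) = 0.575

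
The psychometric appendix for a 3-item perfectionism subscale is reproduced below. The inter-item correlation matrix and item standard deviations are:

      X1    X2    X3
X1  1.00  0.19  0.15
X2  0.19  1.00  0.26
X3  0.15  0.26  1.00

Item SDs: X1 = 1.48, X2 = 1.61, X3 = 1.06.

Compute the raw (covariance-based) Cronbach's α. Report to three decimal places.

Cronbach's α = 0.416

Σσ²ᵢ = 1.48² + 1.61² + 1.06² = 5.9061
Covariances σ_ij = r_ij · s_i · s_j:
  σ(X1,X2) = 0.19 × 1.48 × 1.61 = 0.4527
  σ(X1,X3) = 0.15 × 1.48 × 1.06 = 0.2353
  σ(X2,X3) = 0.26 × 1.61 × 1.06 = 0.4437
σ²_T = Σσ²ᵢ + 2·Σσ_ij = 5.9061 + 2 × 1.1317 = 8.1695
α = (3/2)·(1 − 5.9061/8.1695) = 0.416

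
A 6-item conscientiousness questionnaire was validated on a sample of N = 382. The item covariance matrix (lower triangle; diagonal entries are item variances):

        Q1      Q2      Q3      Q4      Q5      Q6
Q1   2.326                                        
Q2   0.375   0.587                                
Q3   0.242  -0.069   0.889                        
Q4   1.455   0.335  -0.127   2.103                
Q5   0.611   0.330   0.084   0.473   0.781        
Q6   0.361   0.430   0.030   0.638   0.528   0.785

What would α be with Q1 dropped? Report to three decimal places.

α = 0.635

Remaining items: Q2, Q3, Q4, Q5, Q6 (k = 5).
Σσ²ᵢ = 0.587 + 0.889 + 2.103 + 0.781 + 0.785 = 5.145
σ²_T = 5.145 + 2 × 2.652 = 10.449
α (item deleted) = (5/4)·(1 − 5.145/10.449) = 0.635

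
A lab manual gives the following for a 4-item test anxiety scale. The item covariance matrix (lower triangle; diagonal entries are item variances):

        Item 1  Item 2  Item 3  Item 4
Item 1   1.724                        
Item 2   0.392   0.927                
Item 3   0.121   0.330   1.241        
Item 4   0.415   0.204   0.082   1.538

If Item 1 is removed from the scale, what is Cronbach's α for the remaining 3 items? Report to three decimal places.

Remaining items: Item 2, Item 3, Item 4 (k = 3).
ΣVar(i) = 0.927 + 1.241 + 1.538 = 3.706
σ²_T = 3.706 + 2 × 0.616 = 4.938
α (item deleted) = (3/2)·(1 − 3.706/4.938) = 0.374

Cronbach's α = 0.374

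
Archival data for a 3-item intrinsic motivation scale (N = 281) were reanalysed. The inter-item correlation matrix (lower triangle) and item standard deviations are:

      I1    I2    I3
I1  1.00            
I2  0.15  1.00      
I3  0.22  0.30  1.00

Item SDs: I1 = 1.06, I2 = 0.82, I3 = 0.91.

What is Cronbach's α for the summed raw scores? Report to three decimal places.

Σσ²ᵢ = 1.06² + 0.82² + 0.91² = 2.6241
Covariances σ_ij = r_ij · s_i · s_j:
  σ(I1,I2) = 0.15 × 1.06 × 0.82 = 0.1304
  σ(I1,I3) = 0.22 × 1.06 × 0.91 = 0.2122
  σ(I2,I3) = 0.30 × 0.82 × 0.91 = 0.2239
σ²_T = Σσ²ᵢ + 2·Σσ_ij = 2.6241 + 2 × 0.5665 = 3.7571
α = (3/2)·(1 − 2.6241/3.7571) = 0.452

α = 0.452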